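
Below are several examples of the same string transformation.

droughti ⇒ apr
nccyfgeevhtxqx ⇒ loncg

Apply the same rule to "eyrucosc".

Looking at the pairs, the operation is to shift every letter 9 places forward in the alphabet (wrapping around), then keep one character in every 3, starting at position 2 (positions 2nd, 5th, 8th, ...).
Applying both steps to "eyrucosc": "nhadlxbl", then "hll".

hll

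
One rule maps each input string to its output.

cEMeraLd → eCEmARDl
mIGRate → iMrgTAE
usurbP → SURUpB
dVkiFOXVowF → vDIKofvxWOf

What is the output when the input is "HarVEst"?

In each case the input is transformed by: flip the case of every letter, then swap each adjacent pair of characters (1↔2, 3↔4, ...).
Applying both steps to "HarVEst": "hARveST", then "AhvRSeT".

AhvRSeT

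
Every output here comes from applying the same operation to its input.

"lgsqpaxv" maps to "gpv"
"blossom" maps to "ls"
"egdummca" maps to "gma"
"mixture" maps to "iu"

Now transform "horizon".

oz

Rule — keep one character in every 3, starting at position 2 (positions 2nd, 5th, 8th, ...).
On "horizon" that produces "oz".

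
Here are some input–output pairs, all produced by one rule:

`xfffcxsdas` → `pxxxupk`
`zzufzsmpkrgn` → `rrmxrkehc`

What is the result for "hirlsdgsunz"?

zajdkvyk

The rule is to delete the last 3 characters, then shift every letter 8 places backward in the alphabet (wrapping around).
Applying both steps to "hirlsdgsunz": "hirlsdgs", then "zajdkvyk".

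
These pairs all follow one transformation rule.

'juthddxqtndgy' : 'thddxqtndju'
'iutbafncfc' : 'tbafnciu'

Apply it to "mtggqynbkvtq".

What's happening: delete the last 2 characters, then move the first 2 characters to the end (rotate left by 2).
On "mtggqynbkvtq" that produces "ggqynbkvmt".

ggqynbkvmt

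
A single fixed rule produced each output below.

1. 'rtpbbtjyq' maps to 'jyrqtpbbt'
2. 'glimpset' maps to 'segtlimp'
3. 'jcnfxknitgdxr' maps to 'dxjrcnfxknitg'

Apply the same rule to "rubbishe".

Each output is the input with this applied: swap the first and last characters, then move the last 3 characters to the front (rotate right by 3).
Working it through for "rubbishe": intermediate "eubbishr", final "shreubbi".

shreubbi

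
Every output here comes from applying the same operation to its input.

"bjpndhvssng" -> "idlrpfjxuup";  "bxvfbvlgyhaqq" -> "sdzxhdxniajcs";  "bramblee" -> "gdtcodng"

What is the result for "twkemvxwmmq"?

The rule is to move the last character to the front, then shift every letter 2 places forward in the alphabet (wrapping around).
For "twkemvxwmmq", step one produces "qtwkemvxwmm"; step two turns that into "svymgoxzyoo".

svymgoxzyoo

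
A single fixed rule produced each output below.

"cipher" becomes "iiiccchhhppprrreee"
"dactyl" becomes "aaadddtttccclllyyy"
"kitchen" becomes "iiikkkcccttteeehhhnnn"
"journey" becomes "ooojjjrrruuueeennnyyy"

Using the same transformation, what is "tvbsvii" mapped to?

vvvtttsssbbbiiivvviii

Each output is the input with this applied: swap each adjacent pair of characters (1↔2, 3↔4, ...), then repeat every character 3 times.
On "tvbsvii": the first step gives "vtsbivi", and the second then gives "vvvtttsssbbbiiivvviii".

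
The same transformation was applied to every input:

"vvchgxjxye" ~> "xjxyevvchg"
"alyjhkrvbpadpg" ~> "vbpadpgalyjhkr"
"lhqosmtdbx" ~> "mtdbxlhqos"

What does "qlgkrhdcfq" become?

hdcfqqlgkr

Looking at the pairs, the operation is to swap the front and back halves of the string.
So "qlgkrhdcfq" becomes "hdcfqqlgkr".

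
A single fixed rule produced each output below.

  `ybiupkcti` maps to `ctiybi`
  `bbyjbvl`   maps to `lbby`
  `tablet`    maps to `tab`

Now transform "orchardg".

The rule is to move the first 3 characters to the end (rotate left by 3), then delete the first 3 characters.
Doing the same to "orchardg": "dgorc".

dgorc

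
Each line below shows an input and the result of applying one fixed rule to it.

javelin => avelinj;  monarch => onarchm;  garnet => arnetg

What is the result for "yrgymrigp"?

In each case the input is transformed by: move the first character to the end.
Doing the same to "yrgymrigp": "rgymrigpy".

rgymrigpy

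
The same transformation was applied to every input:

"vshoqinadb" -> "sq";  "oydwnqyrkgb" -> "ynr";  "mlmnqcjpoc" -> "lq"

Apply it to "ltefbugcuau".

tbc

Rule — delete the last 3 characters, then keep one character in every 3, starting at position 2 (positions 2nd, 5th, 8th, ...).
For "ltefbugcuau", step one produces "ltefbugc"; step two turns that into "tbc".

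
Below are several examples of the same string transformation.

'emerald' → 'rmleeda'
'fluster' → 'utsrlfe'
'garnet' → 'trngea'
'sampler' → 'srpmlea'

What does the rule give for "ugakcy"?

The transformation: sort the characters into reverse alphabetical order.
"ugakcy" → "yukgca".

yukgca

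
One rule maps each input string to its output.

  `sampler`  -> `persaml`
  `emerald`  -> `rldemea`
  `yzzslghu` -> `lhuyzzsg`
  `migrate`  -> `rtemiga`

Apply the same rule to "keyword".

The pattern: move the last 3 characters to the front (rotate right by 3), then swap the first and last characters.
Applying both steps to "keyword": "ordkeyw", then "wrdkeyo".

wrdkeyo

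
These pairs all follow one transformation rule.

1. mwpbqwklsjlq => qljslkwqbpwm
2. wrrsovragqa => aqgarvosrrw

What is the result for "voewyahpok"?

kophayweov

Rule — reverse the string.
Applying that to "voewyahpok" gives "kophayweov".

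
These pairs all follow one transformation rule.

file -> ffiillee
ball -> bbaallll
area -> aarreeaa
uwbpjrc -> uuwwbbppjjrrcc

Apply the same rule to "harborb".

The rule is to double every character.
On "harborb" that produces "hhaarrbboorrbb".

hhaarrbboorrbb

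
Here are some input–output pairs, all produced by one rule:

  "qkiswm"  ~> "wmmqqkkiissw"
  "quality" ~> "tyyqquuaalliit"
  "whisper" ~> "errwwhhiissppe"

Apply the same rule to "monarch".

The rule is to double every character, then move the last 3 characters to the front (rotate right by 3).
Applying both steps to "monarch": "mmoonnaarrcchh", then "chhmmoonnaarrc".

chhmmoonnaarrc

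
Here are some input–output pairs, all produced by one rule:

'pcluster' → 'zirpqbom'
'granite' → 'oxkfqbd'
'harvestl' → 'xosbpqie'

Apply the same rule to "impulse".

Rule — shift every letter 3 places backward in the alphabet (wrapping around), then move the first character to the end.
On "impulse": the first step gives "fjmripb", and the second then gives "jmripbf".

jmripbf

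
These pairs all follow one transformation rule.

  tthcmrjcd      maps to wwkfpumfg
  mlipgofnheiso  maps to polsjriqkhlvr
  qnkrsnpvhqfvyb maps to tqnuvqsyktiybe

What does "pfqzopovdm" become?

The rule is to shift every letter 3 places forward in the alphabet (wrapping around).
On "pfqzopovdm" that produces "sitcrsrygp".

sitcrsrygp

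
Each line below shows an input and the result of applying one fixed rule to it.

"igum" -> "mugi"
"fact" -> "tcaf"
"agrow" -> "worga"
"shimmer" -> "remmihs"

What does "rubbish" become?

In each case the input is transformed by: reverse the string.
On "rubbish" that produces "hsibbur".

hsibbur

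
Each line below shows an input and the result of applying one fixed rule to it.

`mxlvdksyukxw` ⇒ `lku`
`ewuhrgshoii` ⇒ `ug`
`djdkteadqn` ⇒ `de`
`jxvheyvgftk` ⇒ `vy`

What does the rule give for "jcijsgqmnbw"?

ig

The pattern: delete the last 3 characters, then keep one character in every 3, starting at position 3 (positions 3rd, 6th, 9th, ...).
"jcijsgqmnbw" → "ig".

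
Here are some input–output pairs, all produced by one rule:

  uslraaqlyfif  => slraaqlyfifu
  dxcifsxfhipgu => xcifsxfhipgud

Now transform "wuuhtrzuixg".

In each case the input is transformed by: move the first character to the end.
On "wuuhtrzuixg" that produces "uuhtrzuixgw".

uuhtrzuixgw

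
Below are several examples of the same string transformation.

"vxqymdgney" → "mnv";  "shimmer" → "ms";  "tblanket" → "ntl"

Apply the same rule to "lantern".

el

Looking at the pairs, the operation is to move the first 3 characters to the end (rotate left by 3), then keep one character in every 3, starting at position 2 (positions 2nd, 5th, 8th, ...).
"lantern" → "el".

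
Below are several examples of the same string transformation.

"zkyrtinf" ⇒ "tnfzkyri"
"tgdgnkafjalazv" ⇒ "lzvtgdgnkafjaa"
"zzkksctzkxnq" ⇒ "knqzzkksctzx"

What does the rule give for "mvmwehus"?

eusmvmwh

In each case the input is transformed by: move the last 3 characters to the front (rotate right by 3), then swap the first and last characters.
"mvmwehus" → "husmvmwe" → "eusmvmwh".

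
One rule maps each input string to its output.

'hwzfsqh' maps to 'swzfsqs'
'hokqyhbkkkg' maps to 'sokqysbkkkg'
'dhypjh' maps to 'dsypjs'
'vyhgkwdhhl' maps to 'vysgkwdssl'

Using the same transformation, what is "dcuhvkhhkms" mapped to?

What's happening: replace every "h" with "s".
Doing the same to "dcuhvkhhkms": "dcusvksskms".

dcusvksskms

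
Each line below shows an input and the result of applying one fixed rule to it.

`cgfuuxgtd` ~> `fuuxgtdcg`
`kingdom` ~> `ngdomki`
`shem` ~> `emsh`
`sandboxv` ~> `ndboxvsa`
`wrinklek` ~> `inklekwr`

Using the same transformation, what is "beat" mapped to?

The rule is to move the first 2 characters to the end (rotate left by 2).
For "beat" the result is "atbe".

atbe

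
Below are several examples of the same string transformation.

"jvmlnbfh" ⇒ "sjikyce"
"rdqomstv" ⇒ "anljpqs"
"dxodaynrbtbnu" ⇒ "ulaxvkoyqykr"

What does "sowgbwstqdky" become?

Rule — delete the first character, then shift every letter 3 places backward in the alphabet (wrapping around).
"sowgbwstqdky" → "owgbwstqdky" → "ltdytpqnahv".

ltdytpqnahv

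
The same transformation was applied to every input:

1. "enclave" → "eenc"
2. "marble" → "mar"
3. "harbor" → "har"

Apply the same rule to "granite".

Rule — move the first 3 characters to the end (rotate left by 3), then delete the first 3 characters.
"granite" → "nitegra" → "egra".

egra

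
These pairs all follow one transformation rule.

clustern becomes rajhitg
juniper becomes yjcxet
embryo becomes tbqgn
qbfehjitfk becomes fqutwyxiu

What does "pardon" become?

What's happening: shift every letter 11 places backward in the alphabet (wrapping around), then delete the last character.
"pardon" → "epgsdc" → "epgsd".

epgsd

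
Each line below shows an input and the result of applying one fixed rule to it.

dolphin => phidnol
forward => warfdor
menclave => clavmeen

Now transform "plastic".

Rule — swap the first and last characters, then move the first 3 characters to the end (rotate left by 3).
"plastic" → "clastip" → "stipcla".

stipcla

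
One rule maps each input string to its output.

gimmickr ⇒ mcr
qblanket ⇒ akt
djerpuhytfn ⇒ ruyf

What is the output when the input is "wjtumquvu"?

uqv

Rule — delete the first 3 characters, then keep every other character starting from the first (positions 1st, 3rd, 5th, ...).
For "wjtumquvu", step one produces "umquvu"; step two turns that into "uqv".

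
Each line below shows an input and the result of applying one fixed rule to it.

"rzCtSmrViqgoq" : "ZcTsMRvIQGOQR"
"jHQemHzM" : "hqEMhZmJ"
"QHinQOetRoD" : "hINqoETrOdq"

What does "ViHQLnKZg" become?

IhqlNkzGv

The pattern: flip the case of every letter, then move the first character to the end.
For "ViHQLnKZg", step one produces "vIhqlNkzG"; step two turns that into "IhqlNkzGv".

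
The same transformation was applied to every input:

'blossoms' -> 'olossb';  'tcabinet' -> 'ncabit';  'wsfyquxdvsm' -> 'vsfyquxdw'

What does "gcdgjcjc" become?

Looking at the pairs, the operation is to delete the last 2 characters, then swap the first and last characters.
For "gcdgjcjc", step one produces "gcdgjc"; step two turns that into "ccdgjg".

ccdgjg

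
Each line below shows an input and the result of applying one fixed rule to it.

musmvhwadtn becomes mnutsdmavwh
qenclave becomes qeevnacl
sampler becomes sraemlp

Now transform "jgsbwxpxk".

jkgxspbxw

Each output is the input with this applied: take characters alternately from the front and the back (1st, last, 2nd, 2nd-last, ...).
Applying that to "jgsbwxpxk" gives "jkgxspbxw".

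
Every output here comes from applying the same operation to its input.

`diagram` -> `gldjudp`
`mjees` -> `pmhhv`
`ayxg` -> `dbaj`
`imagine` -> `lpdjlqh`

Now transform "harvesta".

kduyhvwd

The transformation: shift every letter 3 places forward in the alphabet (wrapping around).
"harvesta" → "kduyhvwd".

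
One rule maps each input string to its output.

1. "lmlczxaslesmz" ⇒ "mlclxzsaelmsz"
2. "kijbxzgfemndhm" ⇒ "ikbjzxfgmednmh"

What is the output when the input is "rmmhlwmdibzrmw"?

mrhmwldmbirzwm

Each output is the input with this applied: swap each adjacent pair of characters (1↔2, 3↔4, ...).
"rmmhlwmdibzrmw" → "mrhmwldmbirzwm".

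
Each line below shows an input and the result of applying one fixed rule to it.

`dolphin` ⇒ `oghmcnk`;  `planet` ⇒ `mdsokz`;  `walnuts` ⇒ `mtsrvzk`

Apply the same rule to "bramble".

The rule is to move the first 3 characters to the end (rotate left by 3), then shift every letter 1 place backward in the alphabet (wrapping around).
On "bramble": the first step gives "mblebra", and the second then gives "lakdaqz".

lakdaqz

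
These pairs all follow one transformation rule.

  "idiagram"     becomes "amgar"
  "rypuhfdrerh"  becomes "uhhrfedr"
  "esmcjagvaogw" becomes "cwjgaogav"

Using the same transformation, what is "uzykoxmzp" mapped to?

kpozxm

Each output is the input with this applied: delete the first 3 characters, then take characters alternately from the front and the back (1st, last, 2nd, 2nd-last, ...).
"uzykoxmzp" → "koxmzp" → "kpozxm".
(Check on "rypuhfdrerh": → "uhfdrerh" → "uhhrfedr" ✓)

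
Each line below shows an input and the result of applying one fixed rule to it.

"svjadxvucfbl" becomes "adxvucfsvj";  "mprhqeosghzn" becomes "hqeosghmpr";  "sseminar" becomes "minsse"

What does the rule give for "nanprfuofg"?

prfuonan

Looking at the pairs, the operation is to delete the last 2 characters, then move the first 3 characters to the end (rotate left by 3).
On "nanprfuofg" that produces "prfuonan".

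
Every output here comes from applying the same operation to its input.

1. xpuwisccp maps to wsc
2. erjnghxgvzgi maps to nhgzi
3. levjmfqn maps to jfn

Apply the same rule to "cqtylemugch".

The transformation: keep every other character starting from the second (positions 2nd, 4th, 6th, ...), then delete the first character.
For "cqtylemugch", step one produces "qyeuc"; step two turns that into "yeuc".

yeuc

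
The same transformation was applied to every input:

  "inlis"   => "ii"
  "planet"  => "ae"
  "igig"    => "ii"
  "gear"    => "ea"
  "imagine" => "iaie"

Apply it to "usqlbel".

Rule — keep only the vowels.
For "usqlbel" the result is "ue".

ue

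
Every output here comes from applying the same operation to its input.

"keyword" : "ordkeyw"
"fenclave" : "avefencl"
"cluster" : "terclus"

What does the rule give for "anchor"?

horanc

The pattern: move the last 3 characters to the front (rotate right by 3).
Doing the same to "anchor": "horanc".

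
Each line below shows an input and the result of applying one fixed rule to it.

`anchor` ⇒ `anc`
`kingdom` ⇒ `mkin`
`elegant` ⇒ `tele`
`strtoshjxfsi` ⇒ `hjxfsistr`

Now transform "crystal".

The rule is to move the first 3 characters to the end (rotate left by 3), then delete the first 3 characters.
"crystal" → "lcry".

lcry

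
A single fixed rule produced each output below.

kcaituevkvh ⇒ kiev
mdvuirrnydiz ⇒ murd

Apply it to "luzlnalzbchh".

lllc

Each output is the input with this applied: keep one character in every 3, starting at position 1 (positions 1st, 4th, 7th, ...).
Applying that to "luzlnalzbchh" gives "lllc".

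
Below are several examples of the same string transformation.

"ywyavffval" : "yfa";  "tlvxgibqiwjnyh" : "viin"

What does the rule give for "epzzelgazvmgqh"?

Looking at the pairs, the operation is to keep one character in every 3, starting at position 3 (positions 3rd, 6th, 9th, ...).
For "epzzelgazvmgqh" the result is "zlzg".

zlzg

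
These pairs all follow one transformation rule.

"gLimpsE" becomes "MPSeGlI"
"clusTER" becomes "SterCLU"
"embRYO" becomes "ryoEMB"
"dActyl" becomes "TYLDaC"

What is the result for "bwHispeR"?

ISPErBWh

In each case the input is transformed by: move the first 3 characters to the end (rotate left by 3), then flip the case of every letter.
"bwHispeR" → "ispeRbwH" → "ISPErBWh".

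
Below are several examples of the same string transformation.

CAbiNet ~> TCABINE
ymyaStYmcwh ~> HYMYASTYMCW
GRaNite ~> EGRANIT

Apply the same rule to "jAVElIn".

What's happening: move the last character to the front, then convert every letter to uppercase.
Starting from "jAVElIn": after the first operation, "njAVElI"; after the second, "NJAVELI".

NJAVELI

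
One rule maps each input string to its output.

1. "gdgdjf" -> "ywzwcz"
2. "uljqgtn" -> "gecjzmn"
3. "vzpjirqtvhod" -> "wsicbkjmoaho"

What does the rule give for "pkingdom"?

Each output is the input with this applied: shift every letter 7 places backward in the alphabet (wrapping around), then swap the first and last characters.
"pkingdom" → "idbgzwhf" → "fdbgzwhi".

fdbgzwhi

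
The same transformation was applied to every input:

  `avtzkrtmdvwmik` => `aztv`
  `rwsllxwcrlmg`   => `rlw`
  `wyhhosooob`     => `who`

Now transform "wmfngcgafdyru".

What's happening: delete the last 3 characters, then keep one character in every 3, starting at position 1 (positions 1st, 4th, 7th, ...).
For "wmfngcgafdyru", step one produces "wmfngcgafd"; step two turns that into "wngd".

wngd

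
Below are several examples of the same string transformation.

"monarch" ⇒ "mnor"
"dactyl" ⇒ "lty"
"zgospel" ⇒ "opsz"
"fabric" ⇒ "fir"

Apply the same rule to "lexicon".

The pattern: sort the characters into alphabetical order, then delete the first 3 characters.
Applying both steps to "lexicon": "ceilnox", then "lnox".

lnox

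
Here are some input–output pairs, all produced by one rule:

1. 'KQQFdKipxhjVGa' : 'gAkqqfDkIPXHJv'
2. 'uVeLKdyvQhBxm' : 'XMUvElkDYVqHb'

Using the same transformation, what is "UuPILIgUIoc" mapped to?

The pattern: move the last 2 characters to the front (rotate right by 2), then flip the case of every letter.
Applying both steps to "UuPILIgUIoc": "ocUuPILIgUI", then "OCuUpiliGui".

OCuUpiliGui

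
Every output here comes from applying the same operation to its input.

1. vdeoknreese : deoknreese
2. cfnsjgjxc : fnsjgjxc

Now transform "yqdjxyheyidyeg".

Rule — delete the first character.
"yqdjxyheyidyeg" → "qdjxyheyidyeg".

qdjxyheyidyeg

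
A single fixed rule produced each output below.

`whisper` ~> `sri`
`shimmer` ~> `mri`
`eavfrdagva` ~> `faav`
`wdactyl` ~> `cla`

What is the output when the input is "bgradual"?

The pattern: move the first 3 characters to the end (rotate left by 3), then keep one character in every 3, starting at position 1 (positions 1st, 4th, 7th, ...).
For "bgradual", step one produces "adualbgr"; step two turns that into "aag".
(Check on "whisper": → "sperwhi" → "sri" ✓)

aag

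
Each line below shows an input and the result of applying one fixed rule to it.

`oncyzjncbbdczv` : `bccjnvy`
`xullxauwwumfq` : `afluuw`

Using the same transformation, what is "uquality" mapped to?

aiqy

The transformation: keep every other character starting from the second (positions 2nd, 4th, 6th, ...), then sort the characters into alphabetical order.
On "uquality": the first step gives "qaiy", and the second then gives "aiqy".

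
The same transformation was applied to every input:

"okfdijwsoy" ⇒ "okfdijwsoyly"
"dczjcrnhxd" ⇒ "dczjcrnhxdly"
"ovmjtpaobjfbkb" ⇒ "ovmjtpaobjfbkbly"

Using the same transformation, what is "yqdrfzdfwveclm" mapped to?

yqdrfzdfwveclmly

In each case the input is transformed by: append "ly".
Applying that to "yqdrfzdfwveclm" gives "yqdrfzdfwveclmly".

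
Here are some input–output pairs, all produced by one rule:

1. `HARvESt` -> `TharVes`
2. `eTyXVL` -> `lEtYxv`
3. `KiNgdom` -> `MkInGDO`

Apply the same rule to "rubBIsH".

hRUBbiS

What's happening: move the last character to the front, then flip the case of every letter.
On "rubBIsH" that produces "hRUBbiS".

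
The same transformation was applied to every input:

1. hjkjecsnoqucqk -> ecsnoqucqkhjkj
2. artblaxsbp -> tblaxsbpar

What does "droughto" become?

roughtod

What's happening: move the last 3 characters to the front (rotate right by 3), then swap the front and back halves of the string.
"droughto" → "htodroug" → "roughtod".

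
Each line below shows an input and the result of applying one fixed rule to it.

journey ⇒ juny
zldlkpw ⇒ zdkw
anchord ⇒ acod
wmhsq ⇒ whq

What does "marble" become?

mrl

Each output is the input with this applied: keep every other character starting from the first (positions 1st, 3rd, 5th, ...).
Applying that to "marble" gives "mrl".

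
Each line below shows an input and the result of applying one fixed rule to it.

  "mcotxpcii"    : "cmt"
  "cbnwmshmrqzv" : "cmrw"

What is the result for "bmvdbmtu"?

The transformation: sort the characters into alphabetical order, then keep one character in every 3, starting at position 2 (positions 2nd, 5th, 8th, ...).
For "bmvdbmtu" the result is "bmv".

bmv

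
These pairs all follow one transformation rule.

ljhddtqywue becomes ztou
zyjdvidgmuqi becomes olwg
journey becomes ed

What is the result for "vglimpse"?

The rule is to keep one character in every 3, starting at position 2 (positions 2nd, 5th, 8th, ...), then shift every letter 10 places backward in the alphabet (wrapping around).
On "vglimpse" that produces "wcu".

wcu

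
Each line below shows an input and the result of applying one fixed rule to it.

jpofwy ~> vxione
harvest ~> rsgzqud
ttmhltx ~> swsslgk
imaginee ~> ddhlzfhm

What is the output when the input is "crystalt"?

The pattern: shift every letter 1 place backward in the alphabet (wrapping around), then move the last 2 characters to the front (rotate right by 2).
So "crystalt" becomes "ksbqxrsz".

ksbqxrsz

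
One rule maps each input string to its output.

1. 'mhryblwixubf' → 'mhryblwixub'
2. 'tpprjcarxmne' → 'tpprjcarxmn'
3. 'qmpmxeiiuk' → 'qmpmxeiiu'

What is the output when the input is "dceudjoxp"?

The pattern: delete the last character.
On "dceudjoxp" that produces "dceudjox".

dceudjox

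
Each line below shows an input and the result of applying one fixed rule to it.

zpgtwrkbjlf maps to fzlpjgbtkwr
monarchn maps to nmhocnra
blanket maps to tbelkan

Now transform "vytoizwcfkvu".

Looking at the pairs, the operation is to reverse the string, then take characters alternately from the front and the back (1st, last, 2nd, 2nd-last, ...).
Starting from "vytoizwcfkvu": after the first operation, "uvkfcwziotyv"; after the second, "uvvyktfociwz".

uvvyktfociwz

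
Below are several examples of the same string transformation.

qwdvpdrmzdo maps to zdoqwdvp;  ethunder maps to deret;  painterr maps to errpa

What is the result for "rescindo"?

ndore

What's happening: move the last 3 characters to the front (rotate right by 3), then delete the last 3 characters.
Applying both steps to "rescindo": "ndoresci", then "ndore".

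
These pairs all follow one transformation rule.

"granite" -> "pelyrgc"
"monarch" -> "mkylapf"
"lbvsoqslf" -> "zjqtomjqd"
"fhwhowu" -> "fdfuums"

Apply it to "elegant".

The pattern: swap each adjacent pair of characters (1↔2, 3↔4, ...), then shift every letter 2 places backward in the alphabet (wrapping around).
Applying both steps to "elegant": "legenat", then "jceclyr".

jceclyr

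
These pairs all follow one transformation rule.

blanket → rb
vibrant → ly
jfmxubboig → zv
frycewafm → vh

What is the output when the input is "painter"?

Each output is the input with this applied: shift every letter 10 places backward in the alphabet (wrapping around), then keep only the first 2 characters.
Starting from "painter": after the first operation, "fqydjuh"; after the second, "fq".

fq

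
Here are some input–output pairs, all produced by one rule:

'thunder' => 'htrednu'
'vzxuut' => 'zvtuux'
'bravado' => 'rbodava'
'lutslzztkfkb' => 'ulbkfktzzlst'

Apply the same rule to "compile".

ocelipm

The pattern: reverse the string, then move the last 2 characters to the front (rotate right by 2).
On "compile" that produces "ocelipm".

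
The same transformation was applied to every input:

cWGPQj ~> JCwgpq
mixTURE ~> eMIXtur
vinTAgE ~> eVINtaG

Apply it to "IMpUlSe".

EimPuLs

Looking at the pairs, the operation is to flip the case of every letter, then move the last character to the front.
On "IMpUlSe" that produces "EimPuLs".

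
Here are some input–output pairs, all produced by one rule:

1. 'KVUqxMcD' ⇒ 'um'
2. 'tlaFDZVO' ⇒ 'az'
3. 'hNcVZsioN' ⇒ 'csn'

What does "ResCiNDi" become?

The rule is to keep one character in every 3, starting at position 3 (positions 3rd, 6th, 9th, ...), then convert every letter to lowercase.
"ResCiNDi" → "sN" → "sn".

sn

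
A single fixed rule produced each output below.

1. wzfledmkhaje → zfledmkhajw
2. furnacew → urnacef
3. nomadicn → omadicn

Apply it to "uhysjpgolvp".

hysjpgolvu

What's happening: delete the last character, then move the first character to the end.
For "uhysjpgolvp", step one produces "uhysjpgolv"; step two turns that into "hysjpgolvu".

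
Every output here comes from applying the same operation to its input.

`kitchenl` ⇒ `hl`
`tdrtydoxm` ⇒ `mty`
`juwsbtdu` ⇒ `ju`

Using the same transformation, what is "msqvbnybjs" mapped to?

The pattern: sort the characters into alphabetical order, then keep one character in every 3, starting at position 3 (positions 3rd, 6th, 9th, ...).
So "msqvbnybjs" becomes "jqv".

jqv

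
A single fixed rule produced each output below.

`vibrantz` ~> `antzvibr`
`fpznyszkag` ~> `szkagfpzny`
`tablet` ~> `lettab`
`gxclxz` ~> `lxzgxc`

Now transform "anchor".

The pattern: swap the front and back halves of the string.
On "anchor" that produces "horanc".

horanc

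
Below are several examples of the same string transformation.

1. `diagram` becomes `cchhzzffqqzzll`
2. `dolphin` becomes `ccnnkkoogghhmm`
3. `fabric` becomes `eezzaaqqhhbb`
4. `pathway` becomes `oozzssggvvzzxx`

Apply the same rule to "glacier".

ffkkzzbbhhddqq

The rule is to shift every letter 1 place backward in the alphabet (wrapping around), then double every character.
Working it through for "glacier": intermediate "fkzbhdq", final "ffkkzzbbhhddqq".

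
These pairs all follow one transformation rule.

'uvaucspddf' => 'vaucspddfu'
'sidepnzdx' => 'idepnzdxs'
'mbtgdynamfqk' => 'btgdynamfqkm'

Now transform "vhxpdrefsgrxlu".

What's happening: move the first character to the end.
Applying that to "vhxpdrefsgrxlu" gives "hxpdrefsgrxluv".

hxpdrefsgrxluv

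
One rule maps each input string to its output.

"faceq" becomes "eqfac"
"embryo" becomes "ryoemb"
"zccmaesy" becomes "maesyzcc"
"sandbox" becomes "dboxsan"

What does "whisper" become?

Each output is the input with this applied: move the first 3 characters to the end (rotate left by 3).
On "whisper" that produces "sperwhi".

sperwhi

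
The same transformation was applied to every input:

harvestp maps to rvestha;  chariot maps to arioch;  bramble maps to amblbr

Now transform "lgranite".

The pattern: delete the last character, then move the first 2 characters to the end (rotate left by 2).
On "lgranite": the first step gives "lgranit", and the second then gives "ranitlg".
(Check on "harvestp": → "harvest" → "rvestha" ✓)

ranitlg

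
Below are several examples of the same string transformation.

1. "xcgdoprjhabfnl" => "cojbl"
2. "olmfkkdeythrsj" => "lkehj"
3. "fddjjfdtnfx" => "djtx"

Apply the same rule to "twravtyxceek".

wvxe

What's happening: keep one character in every 3, starting at position 2 (positions 2nd, 5th, 8th, ...).
So "twravtyxceek" becomes "wvxe".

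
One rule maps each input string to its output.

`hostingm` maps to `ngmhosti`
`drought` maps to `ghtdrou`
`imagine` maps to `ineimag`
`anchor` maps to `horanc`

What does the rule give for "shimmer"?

Rule — move the last 3 characters to the front (rotate right by 3).
Applying that to "shimmer" gives "mershim".

mershim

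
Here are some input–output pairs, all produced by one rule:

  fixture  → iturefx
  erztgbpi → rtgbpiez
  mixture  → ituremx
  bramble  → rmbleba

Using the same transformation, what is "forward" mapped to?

Rule — move the first 2 characters to the end (rotate left by 2), then swap the first and last characters.
Doing the same to "forward": "owardfr".

owardfr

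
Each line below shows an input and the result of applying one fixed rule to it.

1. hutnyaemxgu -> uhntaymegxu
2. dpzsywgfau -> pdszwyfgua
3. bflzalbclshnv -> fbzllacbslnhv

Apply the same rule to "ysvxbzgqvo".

What's happening: swap each adjacent pair of characters (1↔2, 3↔4, ...).
So "ysvxbzgqvo" becomes "syxvzbqgov".

syxvzbqgov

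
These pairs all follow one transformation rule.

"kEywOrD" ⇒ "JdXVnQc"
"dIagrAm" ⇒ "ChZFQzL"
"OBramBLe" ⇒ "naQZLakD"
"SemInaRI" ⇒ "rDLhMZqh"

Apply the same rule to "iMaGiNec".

Looking at the pairs, the operation is to shift every letter 1 place backward in the alphabet (wrapping around), then flip the case of every letter.
For "iMaGiNec", step one produces "hLzFhMdb"; step two turns that into "HlZfHmDB".

HlZfHmDB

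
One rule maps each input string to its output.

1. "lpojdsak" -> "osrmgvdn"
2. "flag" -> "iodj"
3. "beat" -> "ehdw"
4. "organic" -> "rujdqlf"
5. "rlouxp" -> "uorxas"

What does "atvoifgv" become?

Looking at the pairs, the operation is to shift every letter 3 places forward in the alphabet (wrapping around).
"atvoifgv" → "dwyrlijy".

dwyrlijy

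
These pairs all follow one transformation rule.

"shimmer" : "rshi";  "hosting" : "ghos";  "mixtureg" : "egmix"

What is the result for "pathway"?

ypat

The rule is to move the first 3 characters to the end (rotate left by 3), then delete the first 3 characters.
On "pathway": the first step gives "hwaypat", and the second then gives "ypat".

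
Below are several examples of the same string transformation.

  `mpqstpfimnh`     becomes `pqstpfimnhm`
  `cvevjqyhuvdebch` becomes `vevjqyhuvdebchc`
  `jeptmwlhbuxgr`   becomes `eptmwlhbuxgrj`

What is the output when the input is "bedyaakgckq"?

edyaakgckqb

In each case the input is transformed by: move the first character to the end.
"bedyaakgckq" → "edyaakgckqb".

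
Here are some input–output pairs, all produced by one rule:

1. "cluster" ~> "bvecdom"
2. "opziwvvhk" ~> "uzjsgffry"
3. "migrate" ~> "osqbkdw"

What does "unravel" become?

The transformation: shift every letter 10 places forward in the alphabet (wrapping around), then swap the first and last characters.
Working it through for "unravel": intermediate "exbkfov", final "vxbkfoe".

vxbkfoe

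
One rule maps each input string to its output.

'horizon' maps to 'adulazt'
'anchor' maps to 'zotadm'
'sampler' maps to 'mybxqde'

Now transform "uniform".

zuradyg

Looking at the pairs, the operation is to shift every letter 12 places forward in the alphabet (wrapping around), then move the first character to the end.
For "uniform", step one produces "gzurady"; step two turns that into "zuradyg".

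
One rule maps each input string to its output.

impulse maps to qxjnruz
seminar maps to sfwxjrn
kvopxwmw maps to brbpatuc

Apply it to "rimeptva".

yafwnrju

Looking at the pairs, the operation is to shift every letter 5 places forward in the alphabet (wrapping around), then move the last 3 characters to the front (rotate right by 3).
For "rimeptva", step one produces "wnrjuyaf"; step two turns that into "yafwnrju".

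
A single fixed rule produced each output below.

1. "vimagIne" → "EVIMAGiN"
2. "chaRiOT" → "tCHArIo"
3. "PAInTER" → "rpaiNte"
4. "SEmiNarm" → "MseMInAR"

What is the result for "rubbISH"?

hRUBBis

Looking at the pairs, the operation is to flip the case of every letter, then move the last character to the front.
Starting from "rubbISH": after the first operation, "RUBBish"; after the second, "hRUBBis".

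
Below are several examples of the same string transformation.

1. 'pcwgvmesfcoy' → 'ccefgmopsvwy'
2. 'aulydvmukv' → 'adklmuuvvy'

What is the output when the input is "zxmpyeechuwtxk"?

Rule — sort the characters into alphabetical order.
Doing the same to "zxmpyeechuwtxk": "ceehkmptuwxxyz".

ceehkmptuwxxyz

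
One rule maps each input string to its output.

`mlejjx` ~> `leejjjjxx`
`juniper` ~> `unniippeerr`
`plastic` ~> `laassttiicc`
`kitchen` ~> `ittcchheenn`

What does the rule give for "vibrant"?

In each case the input is transformed by: double every character, then delete the first 3 characters.
"vibrant" → "vviibbrraanntt" → "ibbrraanntt".
(Check on "juniper": → "jjuunniippeerr" → "unniippeerr" ✓)

ibbrraanntt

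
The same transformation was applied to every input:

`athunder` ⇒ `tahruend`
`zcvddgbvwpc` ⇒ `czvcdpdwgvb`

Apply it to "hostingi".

ohsitgin

What's happening: move the first character to the end, then take characters alternately from the front and the back (1st, last, 2nd, 2nd-last, ...).
Starting from "hostingi": after the first operation, "ostingih"; after the second, "ohsitgin".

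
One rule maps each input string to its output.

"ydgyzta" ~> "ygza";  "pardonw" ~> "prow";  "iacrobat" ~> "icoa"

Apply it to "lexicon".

lxcn

The transformation: keep every other character starting from the first (positions 1st, 3rd, 5th, ...).
Doing the same to "lexicon": "lxcn".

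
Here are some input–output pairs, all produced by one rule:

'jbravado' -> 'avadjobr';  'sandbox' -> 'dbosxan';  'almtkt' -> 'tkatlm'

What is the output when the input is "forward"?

The transformation: swap the first and last characters, then move the first 3 characters to the end (rotate left by 3).
For "forward", step one produces "dorwarf"; step two turns that into "warfdor".

warfdor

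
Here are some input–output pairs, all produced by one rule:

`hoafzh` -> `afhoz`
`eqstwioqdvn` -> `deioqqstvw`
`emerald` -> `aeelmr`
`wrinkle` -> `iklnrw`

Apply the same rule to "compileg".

ceilmop

In each case the input is transformed by: delete the last character, then sort the characters into alphabetical order.
Working it through for "compileg": intermediate "compile", final "ceilmop".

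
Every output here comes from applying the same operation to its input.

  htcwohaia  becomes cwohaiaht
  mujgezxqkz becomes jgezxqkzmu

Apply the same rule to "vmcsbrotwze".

csbrotwzevm

Each output is the input with this applied: move the first 2 characters to the end (rotate left by 2).
Doing the same to "vmcsbrotwze": "csbrotwzevm".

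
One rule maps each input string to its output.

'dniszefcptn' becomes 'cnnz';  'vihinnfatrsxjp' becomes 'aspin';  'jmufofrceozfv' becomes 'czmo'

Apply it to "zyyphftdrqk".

dkyh

Looking at the pairs, the operation is to keep one character in every 3, starting at position 2 (positions 2nd, 5th, 8th, ...), then move the first 2 characters to the end (rotate left by 2).
Starting from "zyyphftdrqk": after the first operation, "yhdk"; after the second, "dkyh".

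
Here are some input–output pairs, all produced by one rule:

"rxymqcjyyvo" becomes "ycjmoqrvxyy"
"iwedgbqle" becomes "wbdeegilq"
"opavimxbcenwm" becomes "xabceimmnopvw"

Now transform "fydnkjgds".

yddfgjkns

Each output is the input with this applied: sort the characters into alphabetical order, then move the last character to the front.
Working it through for "fydnkjgds": intermediate "ddfgjknsy", final "yddfgjkns".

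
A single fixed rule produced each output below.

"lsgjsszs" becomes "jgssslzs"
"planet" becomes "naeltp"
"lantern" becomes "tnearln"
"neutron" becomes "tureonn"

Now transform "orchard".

hcarrod

Each output is the input with this applied: move the first 3 characters to the end (rotate left by 3), then take characters alternately from the front and the back (1st, last, 2nd, 2nd-last, ...).
Doing the same to "orchard": "hcarrod".
(Check on "planet": → "netpla" → "naeltp" ✓)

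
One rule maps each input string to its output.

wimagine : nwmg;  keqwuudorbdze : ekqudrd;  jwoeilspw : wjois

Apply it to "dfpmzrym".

Looking at the pairs, the operation is to keep every other character starting from the first (positions 1st, 3rd, 5th, ...), then move the last character to the front.
For "dfpmzrym", step one produces "dpzy"; step two turns that into "ydpz".

ydpz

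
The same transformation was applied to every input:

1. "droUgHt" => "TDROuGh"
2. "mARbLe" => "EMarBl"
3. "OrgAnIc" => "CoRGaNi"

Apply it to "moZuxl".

The rule is to flip the case of every letter, then move the last character to the front.
For "moZuxl", step one produces "MOzUXL"; step two turns that into "LMOzUX".

LMOzUX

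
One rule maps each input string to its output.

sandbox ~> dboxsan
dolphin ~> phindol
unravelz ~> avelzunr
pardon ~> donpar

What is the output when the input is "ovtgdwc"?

gdwcovt

In each case the input is transformed by: move the first 3 characters to the end (rotate left by 3).
So "ovtgdwc" becomes "gdwcovt".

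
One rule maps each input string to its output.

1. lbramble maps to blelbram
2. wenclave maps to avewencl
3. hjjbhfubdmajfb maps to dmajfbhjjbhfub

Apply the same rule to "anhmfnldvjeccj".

Each output is the input with this applied: move the first character to the end, then swap the front and back halves of the string.
For "anhmfnldvjeccj", step one produces "nhmfnldvjeccja"; step two turns that into "vjeccjanhmfnld".

vjeccjanhmfnld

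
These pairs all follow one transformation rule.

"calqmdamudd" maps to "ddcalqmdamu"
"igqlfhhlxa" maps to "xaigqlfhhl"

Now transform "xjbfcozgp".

The rule is to move the last 2 characters to the front (rotate right by 2).
So "xjbfcozgp" becomes "gpxjbfcoz".

gpxjbfcoz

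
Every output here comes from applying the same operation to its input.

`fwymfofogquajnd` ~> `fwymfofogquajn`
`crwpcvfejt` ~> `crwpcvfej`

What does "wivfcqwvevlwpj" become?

Looking at the pairs, the operation is to delete the last character.
Applying that to "wivfcqwvevlwpj" gives "wivfcqwvevlwp".

wivfcqwvevlwp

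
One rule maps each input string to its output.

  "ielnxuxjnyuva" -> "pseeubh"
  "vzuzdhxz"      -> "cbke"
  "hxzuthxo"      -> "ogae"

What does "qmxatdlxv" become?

The pattern: shift every letter 7 places forward in the alphabet (wrapping around), then keep every other character starting from the first (positions 1st, 3rd, 5th, ...).
On "qmxatdlxv": the first step gives "xtehaksec", and the second then gives "xeasc".

xeasc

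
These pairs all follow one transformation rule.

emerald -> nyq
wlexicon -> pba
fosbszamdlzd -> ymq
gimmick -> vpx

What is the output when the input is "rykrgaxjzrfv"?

esi

What's happening: shift every letter 13 places forward in the alphabet (wrapping around) — i.e. ROT13, then keep only the last 3 characters.
On "rykrgaxjzrfv": the first step gives "elxetnkwmesi", and the second then gives "esi".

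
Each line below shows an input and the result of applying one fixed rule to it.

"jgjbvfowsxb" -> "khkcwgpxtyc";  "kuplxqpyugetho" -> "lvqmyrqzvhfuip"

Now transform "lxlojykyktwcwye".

mympkzlzluxdxzf

Rule — shift every letter 1 place forward in the alphabet (wrapping around).
So "lxlojykyktwcwye" becomes "mympkzlzluxdxzf".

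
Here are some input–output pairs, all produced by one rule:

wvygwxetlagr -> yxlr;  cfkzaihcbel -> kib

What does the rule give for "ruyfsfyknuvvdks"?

yfnvs

Looking at the pairs, the operation is to keep one character in every 3, starting at position 3 (positions 3rd, 6th, 9th, ...).
Applying that to "ruyfsfyknuvvdks" gives "yfnvs".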